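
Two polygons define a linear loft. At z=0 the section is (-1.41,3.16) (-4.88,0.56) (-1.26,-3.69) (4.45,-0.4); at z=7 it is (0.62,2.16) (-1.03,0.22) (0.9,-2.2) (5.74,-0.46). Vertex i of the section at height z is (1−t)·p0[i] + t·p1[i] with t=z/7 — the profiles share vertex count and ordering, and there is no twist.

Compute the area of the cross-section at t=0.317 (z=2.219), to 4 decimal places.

Area at t=0.317: 25.7306

Cross-section at t=0.317: each vertex is (1-t)·p0[i] + t·p1[i].
  v1: (1-0.317)·(-1.41,3.16) + 0.317·(0.62,2.16) = (-0.7665,2.8430)
  v2: (1-0.317)·(-4.88,0.56) + 0.317·(-1.03,0.22) = (-3.6595,0.4522)
  v3: (1-0.317)·(-1.26,-3.69) + 0.317·(0.9,-2.2) = (-0.5753,-3.2177)
  v4: (1-0.317)·(4.45,-0.4) + 0.317·(5.74,-0.46) = (4.8589,-0.4190)
Shoelace sum Σ(x_i·y_{i+1} − x_{i+1}·y_i):
  i=1: -0.7665·0.4522 − -3.6595·2.8430 = +10.0575 (running +10.0575)
  i=2: -3.6595·-3.2177 − -0.5753·0.4522 = +12.0354 (running +22.0929)
  i=3: -0.5753·-0.4190 − 4.8589·-3.2177 = +15.8755 (running +37.9683)
  i=4: 4.8589·2.8430 − -0.7665·-0.4190 = +13.4928 (running +51.4611)
Area = |Σ|/2 = |51.4611|/2 = 25.7306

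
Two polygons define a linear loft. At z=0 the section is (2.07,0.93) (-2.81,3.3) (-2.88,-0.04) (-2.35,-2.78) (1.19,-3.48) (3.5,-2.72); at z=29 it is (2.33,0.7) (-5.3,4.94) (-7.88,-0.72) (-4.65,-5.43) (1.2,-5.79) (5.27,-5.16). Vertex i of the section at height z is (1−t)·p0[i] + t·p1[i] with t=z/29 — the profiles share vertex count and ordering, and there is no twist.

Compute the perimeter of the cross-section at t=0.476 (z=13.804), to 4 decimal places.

Perimeter at t=0.476: 28.7818

Cross-section at t=0.476: each vertex is (1-t)·p0[i] + t·p1[i].
  v1: (1-0.476)·(2.07,0.93) + 0.476·(2.33,0.7) = (2.1938,0.8205)
  v2: (1-0.476)·(-2.81,3.3) + 0.476·(-5.3,4.94) = (-3.9952,4.0806)
  v3: (1-0.476)·(-2.88,-0.04) + 0.476·(-7.88,-0.72) = (-5.2600,-0.3637)
  v4: (1-0.476)·(-2.35,-2.78) + 0.476·(-4.65,-5.43) = (-3.4448,-4.0414)
  v5: (1-0.476)·(1.19,-3.48) + 0.476·(1.2,-5.79) = (1.1948,-4.5796)
  v6: (1-0.476)·(3.5,-2.72) + 0.476·(5.27,-5.16) = (4.3425,-3.8814)
Perimeter = Σ |v_{i+1} − v_i|:
  edge 1→2: √(-6.1890² + 3.2601²) = 6.9951 (running 6.9951)
  edge 2→3: √(-1.2648² + -4.4443²) = 4.6208 (running 11.6159)
  edge 3→4: √(1.8152² + -3.6777²) = 4.1013 (running 15.7172)
  edge 4→5: √(4.6396² + -0.5382²) = 4.6707 (running 20.3879)
  edge 5→6: √(3.1478² + 0.6981²) = 3.2242 (running 23.6121)
  edge 6→1: √(-2.1488² + 4.7020²) = 5.1697 (running 28.7818)
Perimeter = 28.7818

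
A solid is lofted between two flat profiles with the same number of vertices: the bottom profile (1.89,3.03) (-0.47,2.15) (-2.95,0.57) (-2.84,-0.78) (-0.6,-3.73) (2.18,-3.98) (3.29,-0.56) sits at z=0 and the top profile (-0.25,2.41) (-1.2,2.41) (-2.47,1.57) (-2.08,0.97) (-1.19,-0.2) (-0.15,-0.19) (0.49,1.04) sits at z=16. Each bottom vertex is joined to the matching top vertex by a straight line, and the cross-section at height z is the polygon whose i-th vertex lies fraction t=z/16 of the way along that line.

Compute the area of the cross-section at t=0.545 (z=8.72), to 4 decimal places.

Area at t=0.545: 13.7798

Cross-section at t=0.545: each vertex is (1-t)·p0[i] + t·p1[i].
  v1: (1-0.545)·(1.89,3.03) + 0.545·(-0.25,2.41) = (0.7237,2.6921)
  v2: (1-0.545)·(-0.47,2.15) + 0.545·(-1.2,2.41) = (-0.8679,2.2917)
  v3: (1-0.545)·(-2.95,0.57) + 0.545·(-2.47,1.57) = (-2.6884,1.1150)
  v4: (1-0.545)·(-2.84,-0.78) + 0.545·(-2.08,0.97) = (-2.4258,0.1738)
  v5: (1-0.545)·(-0.6,-3.73) + 0.545·(-1.19,-0.2) = (-0.9216,-1.8061)
  v6: (1-0.545)·(2.18,-3.98) + 0.545·(-0.15,-0.19) = (0.9102,-1.9144)
  v7: (1-0.545)·(3.29,-0.56) + 0.545·(0.49,1.04) = (1.7640,0.3120)
Shoelace sum Σ(x_i·y_{i+1} − x_{i+1}·y_i):
  i=1: 0.7237·2.2917 − -0.8679·2.6921 = +3.9948 (running +3.9948)
  i=2: -0.8679·1.1150 − -2.6884·2.2917 = +5.1934 (running +9.1882)
  i=3: -2.6884·0.1738 − -2.4258·1.1150 = +2.2377 (running +11.4259)
  i=4: -2.4258·-1.8061 − -0.9216·0.1738 = +4.5415 (running +15.9673)
  i=5: -0.9216·-1.9144 − 0.9102·-1.8061 = +3.4081 (running +19.3755)
  i=6: 0.9102·0.3120 − 1.7640·-1.9144 = +3.6611 (running +23.0365)
  i=7: 1.7640·2.6921 − 0.7237·0.3120 = +4.5231 (running +27.5596)
Area = |Σ|/2 = |27.5596|/2 = 13.7798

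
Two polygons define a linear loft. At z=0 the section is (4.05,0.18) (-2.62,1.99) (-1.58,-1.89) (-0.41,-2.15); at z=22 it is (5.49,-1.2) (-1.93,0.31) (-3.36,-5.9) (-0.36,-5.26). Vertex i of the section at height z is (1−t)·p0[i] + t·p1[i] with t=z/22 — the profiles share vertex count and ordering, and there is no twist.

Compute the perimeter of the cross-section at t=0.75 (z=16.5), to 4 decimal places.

Cross-section at t=0.75: each vertex is (1-t)·p0[i] + t·p1[i].
  v1: (1-0.75)·(4.05,0.18) + 0.75·(5.49,-1.2) = (5.1300,-0.8550)
  v2: (1-0.75)·(-2.62,1.99) + 0.75·(-1.93,0.31) = (-2.1025,0.7300)
  v3: (1-0.75)·(-1.58,-1.89) + 0.75·(-3.36,-5.9) = (-2.9150,-4.8975)
  v4: (1-0.75)·(-0.41,-2.15) + 0.75·(-0.36,-5.26) = (-0.3725,-4.4825)
Perimeter = Σ |v_{i+1} − v_i|:
  edge 1→2: √(-7.2325² + 1.5850²) = 7.4041 (running 7.4041)
  edge 2→3: √(-0.8125² + -5.6275²) = 5.6859 (running 13.0900)
  edge 3→4: √(2.5425² + 0.4150²) = 2.5761 (running 15.6661)
  edge 4→1: √(5.5025² + 3.6275²) = 6.5906 (running 22.2568)
Perimeter = 22.2568

Perimeter at t=0.75: 22.2568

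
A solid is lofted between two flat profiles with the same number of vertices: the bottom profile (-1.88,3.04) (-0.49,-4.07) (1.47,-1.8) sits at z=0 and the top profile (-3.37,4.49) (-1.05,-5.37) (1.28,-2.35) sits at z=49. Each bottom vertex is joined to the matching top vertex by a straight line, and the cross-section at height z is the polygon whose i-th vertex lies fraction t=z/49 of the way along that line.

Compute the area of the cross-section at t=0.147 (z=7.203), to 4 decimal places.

Cross-section at t=0.147: each vertex is (1-t)·p0[i] + t·p1[i].
  v1: (1-0.147)·(-1.88,3.04) + 0.147·(-3.37,4.49) = (-2.0990,3.2531)
  v2: (1-0.147)·(-0.49,-4.07) + 0.147·(-1.05,-5.37) = (-0.5723,-4.2611)
  v3: (1-0.147)·(1.47,-1.8) + 0.147·(1.28,-2.35) = (1.4421,-1.8809)
Shoelace sum Σ(x_i·y_{i+1} − x_{i+1}·y_i):
  i=1: -2.0990·-4.2611 − -0.5723·3.2531 = +10.8060 (running +10.8060)
  i=2: -0.5723·-1.8809 − 1.4421·-4.2611 = +7.2213 (running +18.0273)
  i=3: 1.4421·3.2531 − -2.0990·-1.8809 = +0.7433 (running +18.7706)
Area = |Σ|/2 = |18.7706|/2 = 9.3853

Area at t=0.147: 9.3853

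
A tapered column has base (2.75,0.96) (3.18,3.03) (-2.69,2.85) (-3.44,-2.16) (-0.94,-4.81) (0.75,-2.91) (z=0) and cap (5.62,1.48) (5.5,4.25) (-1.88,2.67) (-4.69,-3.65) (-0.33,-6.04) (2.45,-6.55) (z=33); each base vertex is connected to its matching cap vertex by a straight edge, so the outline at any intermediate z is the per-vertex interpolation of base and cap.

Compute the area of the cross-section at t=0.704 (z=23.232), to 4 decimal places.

Cross-section at t=0.704: each vertex is (1-t)·p0[i] + t·p1[i].
  v1: (1-0.704)·(2.75,0.96) + 0.704·(5.62,1.48) = (4.7705,1.3261)
  v2: (1-0.704)·(3.18,3.03) + 0.704·(5.5,4.25) = (4.8133,3.8889)
  v3: (1-0.704)·(-2.69,2.85) + 0.704·(-1.88,2.67) = (-2.1198,2.7233)
  v4: (1-0.704)·(-3.44,-2.16) + 0.704·(-4.69,-3.65) = (-4.3200,-3.2090)
  v5: (1-0.704)·(-0.94,-4.81) + 0.704·(-0.33,-6.04) = (-0.5106,-5.6759)
  v6: (1-0.704)·(0.75,-2.91) + 0.704·(2.45,-6.55) = (1.9468,-5.4726)
Shoelace sum Σ(x_i·y_{i+1} − x_{i+1}·y_i):
  i=1: 4.7705·3.8889 − 4.8133·1.3261 = +12.1690 (running +12.1690)
  i=2: 4.8133·2.7233 − -2.1198·3.8889 = +21.3514 (running +33.5204)
  i=3: -2.1198·-3.2090 − -4.3200·2.7233 = +18.5668 (running +52.0872)
  i=4: -4.3200·-5.6759 − -0.5106·-3.2090 = +22.8816 (running +74.9688)
  i=5: -0.5106·-5.4726 − 1.9468·-5.6759 = +13.8440 (running +88.8128)
  i=6: 1.9468·1.3261 − 4.7705·-5.4726 = +28.6884 (running +117.5011)
Area = |Σ|/2 = |117.5011|/2 = 58.7506

Area at t=0.704: 58.7506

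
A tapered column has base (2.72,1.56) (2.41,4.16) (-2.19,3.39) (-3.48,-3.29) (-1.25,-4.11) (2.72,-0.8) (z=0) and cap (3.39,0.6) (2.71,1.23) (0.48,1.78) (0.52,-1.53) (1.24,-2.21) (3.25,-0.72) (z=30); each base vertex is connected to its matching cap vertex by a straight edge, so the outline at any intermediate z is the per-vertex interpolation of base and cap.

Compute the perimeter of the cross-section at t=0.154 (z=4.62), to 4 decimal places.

Cross-section at t=0.154: each vertex is (1-t)·p0[i] + t·p1[i].
  v1: (1-0.154)·(2.72,1.56) + 0.154·(3.39,0.6) = (2.8232,1.4122)
  v2: (1-0.154)·(2.41,4.16) + 0.154·(2.71,1.23) = (2.4562,3.7088)
  v3: (1-0.154)·(-2.19,3.39) + 0.154·(0.48,1.78) = (-1.7788,3.1421)
  v4: (1-0.154)·(-3.48,-3.29) + 0.154·(0.52,-1.53) = (-2.8640,-3.0190)
  v5: (1-0.154)·(-1.25,-4.11) + 0.154·(1.24,-2.21) = (-0.8665,-3.8174)
  v6: (1-0.154)·(2.72,-0.8) + 0.154·(3.25,-0.72) = (2.8016,-0.7877)
Perimeter = Σ |v_{i+1} − v_i|:
  edge 1→2: √(-0.3670² + 2.2966²) = 2.3258 (running 2.3258)
  edge 2→3: √(-4.2350² + -0.5667²) = 4.2728 (running 6.5985)
  edge 3→4: √(-1.0852² + -6.1610²) = 6.2559 (running 12.8544)
  edge 4→5: √(1.9975² + -0.7984²) = 2.1511 (running 15.0055)
  edge 5→6: √(3.6682² + 3.0297²) = 4.7576 (running 19.7631)
  edge 6→1: √(0.0216² + 2.1998²) = 2.1999 (running 21.9630)
Perimeter = 21.9630

Perimeter at t=0.154: 21.9630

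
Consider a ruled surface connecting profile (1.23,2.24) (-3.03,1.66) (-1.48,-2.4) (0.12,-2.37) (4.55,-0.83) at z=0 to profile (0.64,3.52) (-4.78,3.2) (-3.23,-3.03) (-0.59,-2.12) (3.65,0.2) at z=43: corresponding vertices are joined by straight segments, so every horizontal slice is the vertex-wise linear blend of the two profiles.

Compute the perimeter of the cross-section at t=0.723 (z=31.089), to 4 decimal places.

Cross-section at t=0.723: each vertex is (1-t)·p0[i] + t·p1[i].
  v1: (1-0.723)·(1.23,2.24) + 0.723·(0.64,3.52) = (0.8034,3.1654)
  v2: (1-0.723)·(-3.03,1.66) + 0.723·(-4.78,3.2) = (-4.2953,2.7734)
  v3: (1-0.723)·(-1.48,-2.4) + 0.723·(-3.23,-3.03) = (-2.7452,-2.8555)
  v4: (1-0.723)·(0.12,-2.37) + 0.723·(-0.59,-2.12) = (-0.3933,-2.1893)
  v5: (1-0.723)·(4.55,-0.83) + 0.723·(3.65,0.2) = (3.8993,-0.0853)
Perimeter = Σ |v_{i+1} − v_i|:
  edge 1→2: √(-5.0987² + -0.3920²) = 5.1137 (running 5.1137)
  edge 2→3: √(1.5500² + -5.6289²) = 5.8384 (running 10.9521)
  edge 3→4: √(2.3519² + 0.6662²) = 2.4445 (running 13.3966)
  edge 4→5: √(4.2926² + 2.1039²) = 4.7805 (running 18.1771)
  edge 5→1: √(-3.0959² + 3.2508²) = 4.4891 (running 22.6662)
Perimeter = 22.6662

Perimeter at t=0.723: 22.6662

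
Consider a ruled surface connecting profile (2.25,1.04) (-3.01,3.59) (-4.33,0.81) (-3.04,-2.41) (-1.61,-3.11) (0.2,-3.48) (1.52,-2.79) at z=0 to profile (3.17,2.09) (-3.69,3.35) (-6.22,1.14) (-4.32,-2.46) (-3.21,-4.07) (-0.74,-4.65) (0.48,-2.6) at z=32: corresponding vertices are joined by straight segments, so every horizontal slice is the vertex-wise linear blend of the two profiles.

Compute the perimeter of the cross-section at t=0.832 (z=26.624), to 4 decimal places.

Cross-section at t=0.832: each vertex is (1-t)·p0[i] + t·p1[i].
  v1: (1-0.832)·(2.25,1.04) + 0.832·(3.17,2.09) = (3.0154,1.9136)
  v2: (1-0.832)·(-3.01,3.59) + 0.832·(-3.69,3.35) = (-3.5758,3.3903)
  v3: (1-0.832)·(-4.33,0.81) + 0.832·(-6.22,1.14) = (-5.9025,1.0846)
  v4: (1-0.832)·(-3.04,-2.41) + 0.832·(-4.32,-2.46) = (-4.1050,-2.4516)
  v5: (1-0.832)·(-1.61,-3.11) + 0.832·(-3.21,-4.07) = (-2.9412,-3.9087)
  v6: (1-0.832)·(0.2,-3.48) + 0.832·(-0.74,-4.65) = (-0.5821,-4.4534)
  v7: (1-0.832)·(1.52,-2.79) + 0.832·(0.48,-2.6) = (0.6547,-2.6319)
Perimeter = Σ |v_{i+1} − v_i|:
  edge 1→2: √(-6.5912² + 1.4767²) = 6.7546 (running 6.7546)
  edge 2→3: √(-2.3267² + -2.3058²) = 3.2757 (running 10.0303)
  edge 3→4: √(1.7975² + -3.5362²) = 3.9668 (running 13.9971)
  edge 4→5: √(1.1638² + -1.4571²) = 1.8648 (running 15.8619)
  edge 5→6: √(2.3591² + -0.5447²) = 2.4212 (running 18.2831)
  edge 6→7: √(1.2368² + 1.8215²) = 2.2017 (running 20.4848)
  edge 7→1: √(2.3607² + 4.5455²) = 5.1220 (running 25.6068)
Perimeter = 25.6068

Perimeter at t=0.832: 25.6068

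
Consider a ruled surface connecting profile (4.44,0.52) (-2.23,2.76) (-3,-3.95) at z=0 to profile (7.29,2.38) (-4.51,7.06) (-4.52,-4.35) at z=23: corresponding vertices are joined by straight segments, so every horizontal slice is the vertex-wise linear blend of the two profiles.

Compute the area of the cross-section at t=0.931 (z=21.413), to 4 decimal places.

Area at t=0.931: 63.5845

Cross-section at t=0.931: each vertex is (1-t)·p0[i] + t·p1[i].
  v1: (1-0.931)·(4.44,0.52) + 0.931·(7.29,2.38) = (7.0934,2.2517)
  v2: (1-0.931)·(-2.23,2.76) + 0.931·(-4.51,7.06) = (-4.3527,6.7633)
  v3: (1-0.931)·(-3,-3.95) + 0.931·(-4.52,-4.35) = (-4.4151,-4.3224)
Shoelace sum Σ(x_i·y_{i+1} − x_{i+1}·y_i):
  i=1: 7.0934·6.7633 − -4.3527·2.2517 = +57.7752 (running +57.7752)
  i=2: -4.3527·-4.3224 − -4.4151·6.7633 = +48.6748 (running +106.4500)
  i=3: -4.4151·2.2517 − 7.0934·-4.3224 = +20.7189 (running +127.1690)
Area = |Σ|/2 = |127.1690|/2 = 63.5845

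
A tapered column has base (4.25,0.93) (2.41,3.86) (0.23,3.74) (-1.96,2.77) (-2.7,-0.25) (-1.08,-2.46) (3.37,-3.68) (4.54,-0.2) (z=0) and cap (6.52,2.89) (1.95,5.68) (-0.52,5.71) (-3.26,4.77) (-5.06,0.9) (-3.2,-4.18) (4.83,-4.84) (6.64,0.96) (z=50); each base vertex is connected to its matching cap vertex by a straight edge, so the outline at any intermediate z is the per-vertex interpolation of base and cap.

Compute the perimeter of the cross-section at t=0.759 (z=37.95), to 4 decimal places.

Perimeter at t=0.759: 33.1723

Cross-section at t=0.759: each vertex is (1-t)·p0[i] + t·p1[i].
  v1: (1-0.759)·(4.25,0.93) + 0.759·(6.52,2.89) = (5.9729,2.4176)
  v2: (1-0.759)·(2.41,3.86) + 0.759·(1.95,5.68) = (2.0609,5.2414)
  v3: (1-0.759)·(0.23,3.74) + 0.759·(-0.52,5.71) = (-0.3393,5.2352)
  v4: (1-0.759)·(-1.96,2.77) + 0.759·(-3.26,4.77) = (-2.9467,4.2880)
  v5: (1-0.759)·(-2.7,-0.25) + 0.759·(-5.06,0.9) = (-4.4912,0.6229)
  v6: (1-0.759)·(-1.08,-2.46) + 0.759·(-3.2,-4.18) = (-2.6891,-3.7655)
  v7: (1-0.759)·(3.37,-3.68) + 0.759·(4.83,-4.84) = (4.4781,-4.5604)
  v8: (1-0.759)·(4.54,-0.2) + 0.759·(6.64,0.96) = (6.1339,0.6804)
Perimeter = Σ |v_{i+1} − v_i|:
  edge 1→2: √(-3.9121² + 2.8237²) = 4.8247 (running 4.8247)
  edge 2→3: √(-2.4001² + -0.0061²) = 2.4001 (running 7.2248)
  edge 3→4: √(-2.6075² + -0.9472²) = 2.7742 (running 9.9990)
  edge 4→5: √(-1.5445² + -3.6652²) = 3.9773 (running 13.9763)
  edge 5→6: √(1.8022² + -4.3883²) = 4.7440 (running 18.7203)
  edge 6→7: √(7.1672² + -0.7950²) = 7.2112 (running 25.9314)
  edge 7→8: √(1.6558² + 5.2409²) = 5.4962 (running 31.4277)
  edge 8→1: √(-0.1610² + 1.7372²) = 1.7446 (running 33.1723)
Perimeter = 33.1723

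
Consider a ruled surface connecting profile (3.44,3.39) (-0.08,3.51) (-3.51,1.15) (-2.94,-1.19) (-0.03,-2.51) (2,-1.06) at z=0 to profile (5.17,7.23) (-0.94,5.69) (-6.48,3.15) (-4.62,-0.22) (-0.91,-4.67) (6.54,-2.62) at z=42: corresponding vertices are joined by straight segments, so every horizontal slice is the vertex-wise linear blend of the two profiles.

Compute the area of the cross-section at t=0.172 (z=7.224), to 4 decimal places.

Area at t=0.172: 36.6316

Cross-section at t=0.172: each vertex is (1-t)·p0[i] + t·p1[i].
  v1: (1-0.172)·(3.44,3.39) + 0.172·(5.17,7.23) = (3.7376,4.0505)
  v2: (1-0.172)·(-0.08,3.51) + 0.172·(-0.94,5.69) = (-0.2279,3.8850)
  v3: (1-0.172)·(-3.51,1.15) + 0.172·(-6.48,3.15) = (-4.0208,1.4940)
  v4: (1-0.172)·(-2.94,-1.19) + 0.172·(-4.62,-0.22) = (-3.2290,-1.0232)
  v5: (1-0.172)·(-0.03,-2.51) + 0.172·(-0.91,-4.67) = (-0.1814,-2.8815)
  v6: (1-0.172)·(2,-1.06) + 0.172·(6.54,-2.62) = (2.7809,-1.3283)
Shoelace sum Σ(x_i·y_{i+1} − x_{i+1}·y_i):
  i=1: 3.7376·3.8850 − -0.2279·4.0505 = +15.4435 (running +15.4435)
  i=2: -0.2279·1.4940 − -4.0208·3.8850 = +15.2803 (running +30.7237)
  i=3: -4.0208·-1.0232 − -3.2290·1.4940 = +8.9380 (running +39.6618)
  i=4: -3.2290·-2.8815 − -0.1814·-1.0232 = +9.1188 (running +48.7805)
  i=5: -0.1814·-1.3283 − 2.7809·-2.8815 = +8.2541 (running +57.0346)
  i=6: 2.7809·4.0505 − 3.7376·-1.3283 = +16.2286 (running +73.2632)
Area = |Σ|/2 = |73.2632|/2 = 36.6316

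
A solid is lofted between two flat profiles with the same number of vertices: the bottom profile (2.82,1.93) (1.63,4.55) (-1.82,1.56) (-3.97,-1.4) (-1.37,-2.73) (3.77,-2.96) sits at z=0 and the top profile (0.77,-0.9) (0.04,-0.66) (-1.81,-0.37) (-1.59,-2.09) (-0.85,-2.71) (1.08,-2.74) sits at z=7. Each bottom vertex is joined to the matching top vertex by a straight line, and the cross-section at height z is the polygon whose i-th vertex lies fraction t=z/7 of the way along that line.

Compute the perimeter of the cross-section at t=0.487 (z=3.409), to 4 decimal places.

Perimeter at t=0.487: 16.3239

Cross-section at t=0.487: each vertex is (1-t)·p0[i] + t·p1[i].
  v1: (1-0.487)·(2.82,1.93) + 0.487·(0.77,-0.9) = (1.8216,0.5518)
  v2: (1-0.487)·(1.63,4.55) + 0.487·(0.04,-0.66) = (0.8557,2.0127)
  v3: (1-0.487)·(-1.82,1.56) + 0.487·(-1.81,-0.37) = (-1.8151,0.6201)
  v4: (1-0.487)·(-3.97,-1.4) + 0.487·(-1.59,-2.09) = (-2.8109,-1.7360)
  v5: (1-0.487)·(-1.37,-2.73) + 0.487·(-0.85,-2.71) = (-1.1168,-2.7203)
  v6: (1-0.487)·(3.77,-2.96) + 0.487·(1.08,-2.74) = (2.4600,-2.8529)
Perimeter = Σ |v_{i+1} − v_i|:
  edge 1→2: √(-0.9660² + 1.4609²) = 1.7514 (running 1.7514)
  edge 2→3: √(-2.6708² + -1.3926²) = 3.0121 (running 4.7635)
  edge 3→4: √(-0.9958² + -2.3561²) = 2.5579 (running 7.3214)
  edge 4→5: √(1.6942² + -0.9842²) = 1.9593 (running 9.2807)
  edge 5→6: √(3.5767² + -0.1326²) = 3.5792 (running 12.8599)
  edge 6→1: √(-0.6383² + 3.4047²) = 3.4640 (running 16.3239)
Perimeter = 16.3239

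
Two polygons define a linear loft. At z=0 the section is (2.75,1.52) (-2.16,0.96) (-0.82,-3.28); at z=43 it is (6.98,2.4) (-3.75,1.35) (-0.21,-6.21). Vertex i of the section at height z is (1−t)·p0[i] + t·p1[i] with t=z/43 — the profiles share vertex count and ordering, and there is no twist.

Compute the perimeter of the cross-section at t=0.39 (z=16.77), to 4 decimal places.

Perimeter at t=0.39: 21.1949

Cross-section at t=0.39: each vertex is (1-t)·p0[i] + t·p1[i].
  v1: (1-0.39)·(2.75,1.52) + 0.39·(6.98,2.4) = (4.3997,1.8632)
  v2: (1-0.39)·(-2.16,0.96) + 0.39·(-3.75,1.35) = (-2.7801,1.1121)
  v3: (1-0.39)·(-0.82,-3.28) + 0.39·(-0.21,-6.21) = (-0.5821,-4.4227)
Perimeter = Σ |v_{i+1} − v_i|:
  edge 1→2: √(-7.1798² + -0.7511²) = 7.2190 (running 7.2190)
  edge 2→3: √(2.1980² + -5.5348²) = 5.9553 (running 13.1742)
  edge 3→1: √(4.9818² + 6.2859²) = 8.0207 (running 21.1949)
Perimeter = 21.1949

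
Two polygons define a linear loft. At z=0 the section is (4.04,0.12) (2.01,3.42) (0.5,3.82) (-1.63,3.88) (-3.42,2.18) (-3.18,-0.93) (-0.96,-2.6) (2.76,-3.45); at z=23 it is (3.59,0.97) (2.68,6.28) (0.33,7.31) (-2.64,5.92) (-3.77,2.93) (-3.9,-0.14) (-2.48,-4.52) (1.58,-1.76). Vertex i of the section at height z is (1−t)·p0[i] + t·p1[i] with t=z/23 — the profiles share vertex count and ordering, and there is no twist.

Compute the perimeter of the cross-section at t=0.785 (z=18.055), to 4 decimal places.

Cross-section at t=0.785: each vertex is (1-t)·p0[i] + t·p1[i].
  v1: (1-0.785)·(4.04,0.12) + 0.785·(3.59,0.97) = (3.6867,0.7873)
  v2: (1-0.785)·(2.01,3.42) + 0.785·(2.68,6.28) = (2.5360,5.6651)
  v3: (1-0.785)·(0.5,3.82) + 0.785·(0.33,7.31) = (0.3665,6.5596)
  v4: (1-0.785)·(-1.63,3.88) + 0.785·(-2.64,5.92) = (-2.4228,5.4814)
  v5: (1-0.785)·(-3.42,2.18) + 0.785·(-3.77,2.93) = (-3.6947,2.7688)
  v6: (1-0.785)·(-3.18,-0.93) + 0.785·(-3.9,-0.14) = (-3.7452,-0.3099)
  v7: (1-0.785)·(-0.96,-2.6) + 0.785·(-2.48,-4.52) = (-2.1532,-4.1072)
  v8: (1-0.785)·(2.76,-3.45) + 0.785·(1.58,-1.76) = (1.8337,-2.1234)
Perimeter = Σ |v_{i+1} − v_i|:
  edge 1→2: √(-1.1508² + 4.8778²) = 5.0118 (running 5.0118)
  edge 2→3: √(-2.1694² + 0.8945²) = 2.3466 (running 7.3584)
  edge 3→4: √(-2.7894² + -1.0782²) = 2.9905 (running 10.3489)
  edge 4→5: √(-1.2719² + -2.7126²) = 2.9960 (running 13.3449)
  edge 5→6: √(-0.0505² + -3.0786²) = 3.0790 (running 16.4240)
  edge 6→7: √(1.5920² + -3.7973²) = 4.1176 (running 20.5415)
  edge 7→8: √(3.9869² + 1.9838²) = 4.4532 (running 24.9947)
  edge 8→1: √(1.8531² + 2.9106²) = 3.4504 (running 28.4451)
Perimeter = 28.4451

Perimeter at t=0.785: 28.4451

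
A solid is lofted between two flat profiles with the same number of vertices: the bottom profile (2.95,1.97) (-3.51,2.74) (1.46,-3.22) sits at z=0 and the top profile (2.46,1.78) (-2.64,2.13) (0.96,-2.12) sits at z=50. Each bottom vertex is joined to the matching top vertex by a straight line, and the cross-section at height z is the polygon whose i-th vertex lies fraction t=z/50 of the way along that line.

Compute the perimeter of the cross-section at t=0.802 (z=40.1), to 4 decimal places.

Cross-section at t=0.802: each vertex is (1-t)·p0[i] + t·p1[i].
  v1: (1-0.802)·(2.95,1.97) + 0.802·(2.46,1.78) = (2.5570,1.8176)
  v2: (1-0.802)·(-3.51,2.74) + 0.802·(-2.64,2.13) = (-2.8123,2.2508)
  v3: (1-0.802)·(1.46,-3.22) + 0.802·(0.96,-2.12) = (1.0590,-2.3378)
Perimeter = Σ |v_{i+1} − v_i|:
  edge 1→2: √(-5.3693² + 0.4332²) = 5.3867 (running 5.3867)
  edge 2→3: √(3.8713² + -4.5886²) = 6.0035 (running 11.3902)
  edge 3→1: √(1.4980² + 4.1554²) = 4.4172 (running 15.8074)
Perimeter = 15.8074

Perimeter at t=0.802: 15.8074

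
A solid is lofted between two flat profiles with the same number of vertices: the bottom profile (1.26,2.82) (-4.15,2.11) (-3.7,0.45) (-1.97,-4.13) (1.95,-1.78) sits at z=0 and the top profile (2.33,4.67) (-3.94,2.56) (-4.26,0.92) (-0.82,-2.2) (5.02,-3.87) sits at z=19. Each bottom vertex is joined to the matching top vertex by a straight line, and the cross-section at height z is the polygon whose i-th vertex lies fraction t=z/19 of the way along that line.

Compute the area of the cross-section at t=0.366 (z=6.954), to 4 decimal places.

Cross-section at t=0.366: each vertex is (1-t)·p0[i] + t·p1[i].
  v1: (1-0.366)·(1.26,2.82) + 0.366·(2.33,4.67) = (1.6516,3.4971)
  v2: (1-0.366)·(-4.15,2.11) + 0.366·(-3.94,2.56) = (-4.0731,2.2747)
  v3: (1-0.366)·(-3.7,0.45) + 0.366·(-4.26,0.92) = (-3.9050,0.6220)
  v4: (1-0.366)·(-1.97,-4.13) + 0.366·(-0.82,-2.2) = (-1.5491,-3.4236)
  v5: (1-0.366)·(1.95,-1.78) + 0.366·(5.02,-3.87) = (3.0736,-2.5449)
Shoelace sum Σ(x_i·y_{i+1} − x_{i+1}·y_i):
  i=1: 1.6516·2.2747 − -4.0731·3.4971 = +18.0011 (running +18.0011)
  i=2: -4.0731·0.6220 − -3.9050·2.2747 = +6.3490 (running +24.3502)
  i=3: -3.9050·-3.4236 − -1.5491·0.6220 = +14.3327 (running +38.6828)
  i=4: -1.5491·-2.5449 − 3.0736·-3.4236 = +14.4653 (running +53.1481)
  i=5: 3.0736·3.4971 − 1.6516·-2.5449 = +14.9520 (running +68.1001)
Area = |Σ|/2 = |68.1001|/2 = 34.0501

Area at t=0.366: 34.0501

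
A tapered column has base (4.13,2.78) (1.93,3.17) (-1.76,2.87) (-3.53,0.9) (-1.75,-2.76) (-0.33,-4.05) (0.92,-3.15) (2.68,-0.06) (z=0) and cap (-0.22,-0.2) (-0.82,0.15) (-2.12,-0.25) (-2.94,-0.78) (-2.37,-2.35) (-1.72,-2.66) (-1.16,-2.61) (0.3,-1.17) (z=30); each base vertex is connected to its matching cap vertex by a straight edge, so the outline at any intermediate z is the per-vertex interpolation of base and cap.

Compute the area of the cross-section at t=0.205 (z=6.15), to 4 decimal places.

Cross-section at t=0.205: each vertex is (1-t)·p0[i] + t·p1[i].
  v1: (1-0.205)·(4.13,2.78) + 0.205·(-0.22,-0.2) = (3.2382,2.1691)
  v2: (1-0.205)·(1.93,3.17) + 0.205·(-0.82,0.15) = (1.3663,2.5509)
  v3: (1-0.205)·(-1.76,2.87) + 0.205·(-2.12,-0.25) = (-1.8338,2.2304)
  v4: (1-0.205)·(-3.53,0.9) + 0.205·(-2.94,-0.78) = (-3.4091,0.5556)
  v5: (1-0.205)·(-1.75,-2.76) + 0.205·(-2.37,-2.35) = (-1.8771,-2.6759)
  v6: (1-0.205)·(-0.33,-4.05) + 0.205·(-1.72,-2.66) = (-0.6149,-3.7651)
  v7: (1-0.205)·(0.92,-3.15) + 0.205·(-1.16,-2.61) = (0.4936,-3.0393)
  v8: (1-0.205)·(2.68,-0.06) + 0.205·(0.3,-1.17) = (2.1921,-0.2875)
Shoelace sum Σ(x_i·y_{i+1} − x_{i+1}·y_i):
  i=1: 3.2382·2.5509 − 1.3663·2.1691 = +5.2969 (running +5.2969)
  i=2: 1.3663·2.2304 − -1.8338·2.5509 = +7.7251 (running +13.0220)
  i=3: -1.8338·0.5556 − -3.4091·2.2304 = +6.5847 (running +19.6067)
  i=4: -3.4091·-2.6759 − -1.8771·0.5556 = +10.1654 (running +29.7721)
  i=5: -1.8771·-3.7651 − -0.6149·-2.6759 = +5.4218 (running +35.1939)
  i=6: -0.6149·-3.0393 − 0.4936·-3.7651 = +3.7274 (running +38.9213)
  i=7: 0.4936·-0.2875 − 2.1921·-3.0393 = +6.5205 (running +45.4419)
  i=8: 2.1921·2.1691 − 3.2382·-0.2875 = +5.6860 (running +51.1279)
Area = |Σ|/2 = |51.1279|/2 = 25.5639

Area at t=0.205: 25.5639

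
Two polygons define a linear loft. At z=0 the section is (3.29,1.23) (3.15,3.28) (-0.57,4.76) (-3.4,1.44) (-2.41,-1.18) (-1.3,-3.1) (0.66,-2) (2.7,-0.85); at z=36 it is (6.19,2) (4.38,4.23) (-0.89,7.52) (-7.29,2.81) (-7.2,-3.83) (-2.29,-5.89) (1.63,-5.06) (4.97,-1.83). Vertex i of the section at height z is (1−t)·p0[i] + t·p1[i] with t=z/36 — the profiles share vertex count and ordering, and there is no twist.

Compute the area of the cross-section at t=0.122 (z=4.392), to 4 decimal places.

Area at t=0.122: 42.1495

Cross-section at t=0.122: each vertex is (1-t)·p0[i] + t·p1[i].
  v1: (1-0.122)·(3.29,1.23) + 0.122·(6.19,2) = (3.6438,1.3239)
  v2: (1-0.122)·(3.15,3.28) + 0.122·(4.38,4.23) = (3.3001,3.3959)
  v3: (1-0.122)·(-0.57,4.76) + 0.122·(-0.89,7.52) = (-0.6090,5.0967)
  v4: (1-0.122)·(-3.4,1.44) + 0.122·(-7.29,2.81) = (-3.8746,1.6071)
  v5: (1-0.122)·(-2.41,-1.18) + 0.122·(-7.2,-3.83) = (-2.9944,-1.5033)
  v6: (1-0.122)·(-1.3,-3.1) + 0.122·(-2.29,-5.89) = (-1.4208,-3.4404)
  v7: (1-0.122)·(0.66,-2) + 0.122·(1.63,-5.06) = (0.7783,-2.3733)
  v8: (1-0.122)·(2.7,-0.85) + 0.122·(4.97,-1.83) = (2.9769,-0.9696)
Shoelace sum Σ(x_i·y_{i+1} − x_{i+1}·y_i):
  i=1: 3.6438·3.3959 − 3.3001·1.3239 = +8.0049 (running +8.0049)
  i=2: 3.3001·5.0967 − -0.6090·3.3959 = +18.8877 (running +26.8926)
  i=3: -0.6090·1.6071 − -3.8746·5.0967 = +18.7688 (running +45.6615)
  i=4: -3.8746·-1.5033 − -2.9944·1.6071 = +10.6370 (running +56.2985)
  i=5: -2.9944·-3.4404 − -1.4208·-1.5033 = +8.1659 (running +64.4644)
  i=6: -1.4208·-2.3733 − 0.7783·-3.4404 = +6.0498 (running +70.5142)
  i=7: 0.7783·-0.9696 − 2.9769·-2.3733 = +6.3106 (running +76.8248)
  i=8: 2.9769·1.3239 − 3.6438·-0.9696 = +7.4742 (running +84.2990)
Area = |Σ|/2 = |84.2990|/2 = 42.1495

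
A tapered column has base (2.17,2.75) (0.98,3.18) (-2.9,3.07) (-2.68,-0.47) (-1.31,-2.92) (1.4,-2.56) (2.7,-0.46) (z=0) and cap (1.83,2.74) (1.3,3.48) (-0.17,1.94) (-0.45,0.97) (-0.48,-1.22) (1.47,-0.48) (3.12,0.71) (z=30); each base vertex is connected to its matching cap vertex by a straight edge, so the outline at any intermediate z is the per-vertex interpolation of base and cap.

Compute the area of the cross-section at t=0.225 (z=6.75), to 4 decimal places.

Area at t=0.225: 22.8620

Cross-section at t=0.225: each vertex is (1-t)·p0[i] + t·p1[i].
  v1: (1-0.225)·(2.17,2.75) + 0.225·(1.83,2.74) = (2.0935,2.7477)
  v2: (1-0.225)·(0.98,3.18) + 0.225·(1.3,3.48) = (1.0520,3.2475)
  v3: (1-0.225)·(-2.9,3.07) + 0.225·(-0.17,1.94) = (-2.2858,2.8157)
  v4: (1-0.225)·(-2.68,-0.47) + 0.225·(-0.45,0.97) = (-2.1783,-0.1460)
  v5: (1-0.225)·(-1.31,-2.92) + 0.225·(-0.48,-1.22) = (-1.1233,-2.5375)
  v6: (1-0.225)·(1.4,-2.56) + 0.225·(1.47,-0.48) = (1.4158,-2.0920)
  v7: (1-0.225)·(2.7,-0.46) + 0.225·(3.12,0.71) = (2.7945,-0.1968)
Shoelace sum Σ(x_i·y_{i+1} − x_{i+1}·y_i):
  i=1: 2.0935·3.2475 − 1.0520·2.7477 = +3.9080 (running +3.9080)
  i=2: 1.0520·2.8157 − -2.2858·3.2475 = +10.3851 (running +14.2932)
  i=3: -2.2858·-0.1460 − -2.1783·2.8157 = +6.4671 (running +20.7603)
  i=4: -2.1783·-2.5375 − -1.1233·-0.1460 = +5.3633 (running +26.1236)
  i=5: -1.1233·-2.0920 − 1.4158·-2.5375 = +5.9423 (running +32.0659)
  i=6: 1.4158·-0.1968 − 2.7945·-2.0920 = +5.5675 (running +37.6334)
  i=7: 2.7945·2.7477 − 2.0935·-0.1968 = +8.0905 (running +45.7239)
Area = |Σ|/2 = |45.7239|/2 = 22.8620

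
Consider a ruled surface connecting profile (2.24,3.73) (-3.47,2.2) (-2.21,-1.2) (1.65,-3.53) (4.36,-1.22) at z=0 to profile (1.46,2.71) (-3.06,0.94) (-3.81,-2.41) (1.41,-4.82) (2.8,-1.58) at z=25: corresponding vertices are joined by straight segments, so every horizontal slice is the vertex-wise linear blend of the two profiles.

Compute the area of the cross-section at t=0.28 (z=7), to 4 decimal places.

Cross-section at t=0.28: each vertex is (1-t)·p0[i] + t·p1[i].
  v1: (1-0.28)·(2.24,3.73) + 0.28·(1.46,2.71) = (2.0216,3.4444)
  v2: (1-0.28)·(-3.47,2.2) + 0.28·(-3.06,0.94) = (-3.3552,1.8472)
  v3: (1-0.28)·(-2.21,-1.2) + 0.28·(-3.81,-2.41) = (-2.6580,-1.5388)
  v4: (1-0.28)·(1.65,-3.53) + 0.28·(1.41,-4.82) = (1.5828,-3.8912)
  v5: (1-0.28)·(4.36,-1.22) + 0.28·(2.8,-1.58) = (3.9232,-1.3208)
Shoelace sum Σ(x_i·y_{i+1} − x_{i+1}·y_i):
  i=1: 2.0216·1.8472 − -3.3552·3.4444 = +15.2910 (running +15.2910)
  i=2: -3.3552·-1.5388 − -2.6580·1.8472 = +10.0728 (running +25.3638)
  i=3: -2.6580·-3.8912 − 1.5828·-1.5388 = +12.7784 (running +38.1422)
  i=4: 1.5828·-1.3208 − 3.9232·-3.8912 = +13.1754 (running +51.3176)
  i=5: 3.9232·3.4444 − 2.0216·-1.3208 = +16.1832 (running +67.5008)
Area = |Σ|/2 = |67.5008|/2 = 33.7504

Area at t=0.28: 33.7504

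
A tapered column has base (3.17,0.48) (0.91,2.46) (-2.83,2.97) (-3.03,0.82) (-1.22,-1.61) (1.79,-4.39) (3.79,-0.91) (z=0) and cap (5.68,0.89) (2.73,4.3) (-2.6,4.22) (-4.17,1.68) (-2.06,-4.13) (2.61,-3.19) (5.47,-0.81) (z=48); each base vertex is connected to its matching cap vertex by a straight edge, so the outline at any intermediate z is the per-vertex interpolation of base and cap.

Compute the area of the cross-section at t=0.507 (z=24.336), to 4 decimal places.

Area at t=0.507: 43.4826

Cross-section at t=0.507: each vertex is (1-t)·p0[i] + t·p1[i].
  v1: (1-0.507)·(3.17,0.48) + 0.507·(5.68,0.89) = (4.4426,0.6879)
  v2: (1-0.507)·(0.91,2.46) + 0.507·(2.73,4.3) = (1.8327,3.3929)
  v3: (1-0.507)·(-2.83,2.97) + 0.507·(-2.6,4.22) = (-2.7134,3.6037)
  v4: (1-0.507)·(-3.03,0.82) + 0.507·(-4.17,1.68) = (-3.6080,1.2560)
  v5: (1-0.507)·(-1.22,-1.61) + 0.507·(-2.06,-4.13) = (-1.6459,-2.8876)
  v6: (1-0.507)·(1.79,-4.39) + 0.507·(2.61,-3.19) = (2.2057,-3.7816)
  v7: (1-0.507)·(3.79,-0.91) + 0.507·(5.47,-0.81) = (4.6418,-0.8593)
Shoelace sum Σ(x_i·y_{i+1} − x_{i+1}·y_i):
  i=1: 4.4426·3.3929 − 1.8327·0.6879 = +13.8124 (running +13.8124)
  i=2: 1.8327·3.6037 − -2.7134·3.3929 = +15.8109 (running +29.6234)
  i=3: -2.7134·1.2560 − -3.6080·3.6037 = +9.5942 (running +39.2175)
  i=4: -3.6080·-2.8876 − -1.6459·1.2560 = +12.4858 (running +51.7034)
  i=5: -1.6459·-3.7816 − 2.2057·-2.8876 = +12.5934 (running +64.2968)
  i=6: 2.2057·-0.8593 − 4.6418·-3.7816 = +15.6579 (running +79.9547)
  i=7: 4.6418·0.6879 − 4.4426·-0.8593 = +7.0104 (running +86.9651)
Area = |Σ|/2 = |86.9651|/2 = 43.4826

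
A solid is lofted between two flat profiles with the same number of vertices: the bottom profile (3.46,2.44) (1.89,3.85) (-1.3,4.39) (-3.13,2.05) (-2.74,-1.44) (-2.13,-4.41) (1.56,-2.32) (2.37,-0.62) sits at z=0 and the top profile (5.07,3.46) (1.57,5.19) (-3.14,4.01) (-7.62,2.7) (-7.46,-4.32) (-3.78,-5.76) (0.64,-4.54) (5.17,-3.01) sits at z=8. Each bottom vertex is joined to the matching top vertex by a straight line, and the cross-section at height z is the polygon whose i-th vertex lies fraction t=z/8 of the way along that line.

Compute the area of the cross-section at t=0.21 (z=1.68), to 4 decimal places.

Cross-section at t=0.21: each vertex is (1-t)·p0[i] + t·p1[i].
  v1: (1-0.21)·(3.46,2.44) + 0.21·(5.07,3.46) = (3.7981,2.6542)
  v2: (1-0.21)·(1.89,3.85) + 0.21·(1.57,5.19) = (1.8228,4.1314)
  v3: (1-0.21)·(-1.3,4.39) + 0.21·(-3.14,4.01) = (-1.6864,4.3102)
  v4: (1-0.21)·(-3.13,2.05) + 0.21·(-7.62,2.7) = (-4.0729,2.1865)
  v5: (1-0.21)·(-2.74,-1.44) + 0.21·(-7.46,-4.32) = (-3.7312,-2.0448)
  v6: (1-0.21)·(-2.13,-4.41) + 0.21·(-3.78,-5.76) = (-2.4765,-4.6935)
  v7: (1-0.21)·(1.56,-2.32) + 0.21·(0.64,-4.54) = (1.3668,-2.7862)
  v8: (1-0.21)·(2.37,-0.62) + 0.21·(5.17,-3.01) = (2.9580,-1.1219)
Shoelace sum Σ(x_i·y_{i+1} − x_{i+1}·y_i):
  i=1: 3.7981·4.1314 − 1.8228·2.6542 = +10.8534 (running +10.8534)
  i=2: 1.8228·4.3102 − -1.6864·4.1314 = +14.8238 (running +25.6772)
  i=3: -1.6864·2.1865 − -4.0729·4.3102 = +13.8677 (running +39.5449)
  i=4: -4.0729·-2.0448 − -3.7312·2.1865 = +16.4865 (running +56.0315)
  i=5: -3.7312·-4.6935 − -2.4765·-2.0448 = +12.4484 (running +68.4799)
  i=6: -2.4765·-2.7862 − 1.3668·-4.6935 = +13.3151 (running +81.7950)
  i=7: 1.3668·-1.1219 − 2.9580·-2.7862 = +6.7082 (running +88.5032)
  i=8: 2.9580·2.6542 − 3.7981·-1.1219 = +12.1122 (running +100.6154)
Area = |Σ|/2 = |100.6154|/2 = 50.3077

Area at t=0.21: 50.3077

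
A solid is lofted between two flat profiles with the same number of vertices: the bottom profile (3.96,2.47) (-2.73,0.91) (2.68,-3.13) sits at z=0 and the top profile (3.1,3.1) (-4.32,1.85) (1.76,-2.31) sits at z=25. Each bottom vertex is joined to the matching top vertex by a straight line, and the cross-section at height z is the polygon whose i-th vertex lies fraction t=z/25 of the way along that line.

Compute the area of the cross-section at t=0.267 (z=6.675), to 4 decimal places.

Cross-section at t=0.267: each vertex is (1-t)·p0[i] + t·p1[i].
  v1: (1-0.267)·(3.96,2.47) + 0.267·(3.1,3.1) = (3.7304,2.6382)
  v2: (1-0.267)·(-2.73,0.91) + 0.267·(-4.32,1.85) = (-3.1545,1.1610)
  v3: (1-0.267)·(2.68,-3.13) + 0.267·(1.76,-2.31) = (2.4344,-2.9111)
Shoelace sum Σ(x_i·y_{i+1} − x_{i+1}·y_i):
  i=1: 3.7304·1.1610 − -3.1545·2.6382 = +12.6532 (running +12.6532)
  i=2: -3.1545·-2.9111 − 2.4344·1.1610 = +6.3568 (running +19.0100)
  i=3: 2.4344·2.6382 − 3.7304·-2.9111 = +17.2817 (running +36.2917)
Area = |Σ|/2 = |36.2917|/2 = 18.1459

Area at t=0.267: 18.1459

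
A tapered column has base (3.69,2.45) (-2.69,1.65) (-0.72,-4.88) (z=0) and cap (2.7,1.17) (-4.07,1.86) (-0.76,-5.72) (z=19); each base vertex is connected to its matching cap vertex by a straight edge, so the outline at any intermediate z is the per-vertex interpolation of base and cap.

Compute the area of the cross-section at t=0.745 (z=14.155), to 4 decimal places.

Cross-section at t=0.745: each vertex is (1-t)·p0[i] + t·p1[i].
  v1: (1-0.745)·(3.69,2.45) + 0.745·(2.7,1.17) = (2.9525,1.4964)
  v2: (1-0.745)·(-2.69,1.65) + 0.745·(-4.07,1.86) = (-3.7181,1.8065)
  v3: (1-0.745)·(-0.72,-4.88) + 0.745·(-0.76,-5.72) = (-0.7498,-5.5058)
Shoelace sum Σ(x_i·y_{i+1} − x_{i+1}·y_i):
  i=1: 2.9525·1.8065 − -3.7181·1.4964 = +10.8972 (running +10.8972)
  i=2: -3.7181·-5.5058 − -0.7498·1.8065 = +21.8256 (running +32.7228)
  i=3: -0.7498·1.4964 − 2.9525·-5.5058 = +15.1336 (running +47.8564)
Area = |Σ|/2 = |47.8564|/2 = 23.9282

Area at t=0.745: 23.9282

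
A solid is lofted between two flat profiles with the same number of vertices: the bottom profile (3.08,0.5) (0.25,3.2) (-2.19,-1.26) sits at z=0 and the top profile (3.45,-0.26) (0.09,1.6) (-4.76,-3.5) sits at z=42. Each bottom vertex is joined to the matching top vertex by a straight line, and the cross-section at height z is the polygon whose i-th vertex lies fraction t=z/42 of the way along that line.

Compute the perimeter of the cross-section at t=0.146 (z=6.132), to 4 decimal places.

Perimeter at t=0.146: 15.2586

Cross-section at t=0.146: each vertex is (1-t)·p0[i] + t·p1[i].
  v1: (1-0.146)·(3.08,0.5) + 0.146·(3.45,-0.26) = (3.1340,0.3890)
  v2: (1-0.146)·(0.25,3.2) + 0.146·(0.09,1.6) = (0.2266,2.9664)
  v3: (1-0.146)·(-2.19,-1.26) + 0.146·(-4.76,-3.5) = (-2.5652,-1.5870)
Perimeter = Σ |v_{i+1} − v_i|:
  edge 1→2: √(-2.9074² + 2.5774²) = 3.8853 (running 3.8853)
  edge 2→3: √(-2.7919² + -4.5534²) = 5.3412 (running 9.2265)
  edge 3→1: √(5.6992² + 1.9761²) = 6.0321 (running 15.2586)
Perimeter = 15.2586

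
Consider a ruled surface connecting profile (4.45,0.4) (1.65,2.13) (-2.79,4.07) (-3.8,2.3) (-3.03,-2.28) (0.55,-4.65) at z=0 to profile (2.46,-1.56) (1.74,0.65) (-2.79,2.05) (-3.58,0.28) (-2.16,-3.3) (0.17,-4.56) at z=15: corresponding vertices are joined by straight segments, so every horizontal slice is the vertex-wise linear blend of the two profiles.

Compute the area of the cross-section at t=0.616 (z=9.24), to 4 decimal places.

Area at t=0.616: 30.5797

Cross-section at t=0.616: each vertex is (1-t)·p0[i] + t·p1[i].
  v1: (1-0.616)·(4.45,0.4) + 0.616·(2.46,-1.56) = (3.2242,-0.8074)
  v2: (1-0.616)·(1.65,2.13) + 0.616·(1.74,0.65) = (1.7054,1.2183)
  v3: (1-0.616)·(-2.79,4.07) + 0.616·(-2.79,2.05) = (-2.7900,2.8257)
  v4: (1-0.616)·(-3.8,2.3) + 0.616·(-3.58,0.28) = (-3.6645,1.0557)
  v5: (1-0.616)·(-3.03,-2.28) + 0.616·(-2.16,-3.3) = (-2.4941,-2.9083)
  v6: (1-0.616)·(0.55,-4.65) + 0.616·(0.17,-4.56) = (0.3159,-4.5946)
Shoelace sum Σ(x_i·y_{i+1} − x_{i+1}·y_i):
  i=1: 3.2242·1.2183 − 1.7054·-0.8074 = +5.3050 (running +5.3050)
  i=2: 1.7054·2.8257 − -2.7900·1.2183 = +8.2181 (running +13.5231)
  i=3: -2.7900·1.0557 − -3.6645·2.8257 = +7.4093 (running +20.9324)
  i=4: -3.6645·-2.9083 − -2.4941·1.0557 = +13.2904 (running +34.2228)
  i=5: -2.4941·-4.5946 − 0.3159·-2.9083 = +12.3780 (running +46.6008)
  i=6: 0.3159·-0.8074 − 3.2242·-4.5946 = +14.5585 (running +61.1594)
Area = |Σ|/2 = |61.1594|/2 = 30.5797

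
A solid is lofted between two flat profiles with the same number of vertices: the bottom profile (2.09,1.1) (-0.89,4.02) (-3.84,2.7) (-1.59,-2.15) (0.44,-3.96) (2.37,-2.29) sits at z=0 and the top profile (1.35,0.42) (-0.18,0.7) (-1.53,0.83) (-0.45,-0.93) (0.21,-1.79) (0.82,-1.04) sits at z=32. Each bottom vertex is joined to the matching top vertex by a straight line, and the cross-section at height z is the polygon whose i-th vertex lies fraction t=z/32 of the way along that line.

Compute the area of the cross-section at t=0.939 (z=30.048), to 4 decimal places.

Cross-section at t=0.939: each vertex is (1-t)·p0[i] + t·p1[i].
  v1: (1-0.939)·(2.09,1.1) + 0.939·(1.35,0.42) = (1.3951,0.4615)
  v2: (1-0.939)·(-0.89,4.02) + 0.939·(-0.18,0.7) = (-0.2233,0.9025)
  v3: (1-0.939)·(-3.84,2.7) + 0.939·(-1.53,0.83) = (-1.6709,0.9441)
  v4: (1-0.939)·(-1.59,-2.15) + 0.939·(-0.45,-0.93) = (-0.5195,-1.0044)
  v5: (1-0.939)·(0.44,-3.96) + 0.939·(0.21,-1.79) = (0.2240,-1.9224)
  v6: (1-0.939)·(2.37,-2.29) + 0.939·(0.82,-1.04) = (0.9145,-1.1163)
Shoelace sum Σ(x_i·y_{i+1} − x_{i+1}·y_i):
  i=1: 1.3951·0.9025 − -0.2233·0.4615 = +1.3622 (running +1.3622)
  i=2: -0.2233·0.9441 − -1.6709·0.9025 = +1.2972 (running +2.6594)
  i=3: -1.6709·-1.0044 − -0.5195·0.9441 = +2.1688 (running +4.8282)
  i=4: -0.5195·-1.9224 − 0.2240·-1.0044 = +1.2238 (running +6.0520)
  i=5: 0.2240·-1.1163 − 0.9145·-1.9224 = +1.5080 (running +7.5600)
  i=6: 0.9145·0.4615 − 1.3951·-1.1163 = +1.9794 (running +9.5394)
Area = |Σ|/2 = |9.5394|/2 = 4.7697

Area at t=0.939: 4.7697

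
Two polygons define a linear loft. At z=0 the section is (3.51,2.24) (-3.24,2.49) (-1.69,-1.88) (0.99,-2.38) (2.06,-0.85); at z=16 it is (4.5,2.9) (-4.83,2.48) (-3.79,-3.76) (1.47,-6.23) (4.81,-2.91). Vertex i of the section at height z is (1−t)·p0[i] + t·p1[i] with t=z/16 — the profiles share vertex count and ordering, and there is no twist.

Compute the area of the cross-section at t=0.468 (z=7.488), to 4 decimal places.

Cross-section at t=0.468: each vertex is (1-t)·p0[i] + t·p1[i].
  v1: (1-0.468)·(3.51,2.24) + 0.468·(4.5,2.9) = (3.9733,2.5489)
  v2: (1-0.468)·(-3.24,2.49) + 0.468·(-4.83,2.48) = (-3.9841,2.4853)
  v3: (1-0.468)·(-1.69,-1.88) + 0.468·(-3.79,-3.76) = (-2.6728,-2.7598)
  v4: (1-0.468)·(0.99,-2.38) + 0.468·(1.47,-6.23) = (1.2146,-4.1818)
  v5: (1-0.468)·(2.06,-0.85) + 0.468·(4.81,-2.91) = (3.3470,-1.8141)
Shoelace sum Σ(x_i·y_{i+1} − x_{i+1}·y_i):
  i=1: 3.9733·2.4853 − -3.9841·2.5489 = +20.0300 (running +20.0300)
  i=2: -3.9841·-2.7598 − -2.6728·2.4853 = +17.6383 (running +37.6683)
  i=3: -2.6728·-4.1818 − 1.2146·-2.7598 = +14.5293 (running +52.1976)
  i=4: 1.2146·-1.8141 − 3.3470·-4.1818 = +11.7930 (running +63.9907)
  i=5: 3.3470·2.5489 − 3.9733·-1.8141 = +15.7390 (running +79.7297)
Area = |Σ|/2 = |79.7297|/2 = 39.8648

Area at t=0.468: 39.8648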